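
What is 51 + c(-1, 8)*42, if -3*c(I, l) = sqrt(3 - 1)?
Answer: 51 - 14*sqrt(2) ≈ 31.201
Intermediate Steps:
c(I, l) = -sqrt(2)/3 (c(I, l) = -sqrt(3 - 1)/3 = -sqrt(2)/3)
51 + c(-1, 8)*42 = 51 - sqrt(2)/3*42 = 51 - 14*sqrt(2)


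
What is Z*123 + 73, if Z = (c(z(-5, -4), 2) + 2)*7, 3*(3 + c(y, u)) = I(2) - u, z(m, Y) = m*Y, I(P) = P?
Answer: -788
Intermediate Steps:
z(m, Y) = Y*m
c(y, u) = -7/3 - u/3 (c(y, u) = -3 + (2 - u)/3 = -3 + (⅔ - u/3) = -7/3 - u/3)
Z = -7 (Z = ((-7/3 - ⅓*2) + 2)*7 = ((-7/3 - ⅔) + 2)*7 = (-3 + 2)*7 = -1*7 = -7)
Z*123 + 73 = -7*123 + 73 = -861 + 73 = -788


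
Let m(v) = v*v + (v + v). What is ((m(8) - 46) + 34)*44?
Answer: 2992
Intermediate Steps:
m(v) = v² + 2*v
((m(8) - 46) + 34)*44 = ((8*(2 + 8) - 46) + 34)*44 = ((8*10 - 46) + 34)*44 = ((80 - 46) + 34)*44 = (34 + 34)*44 = 68*44 = 2992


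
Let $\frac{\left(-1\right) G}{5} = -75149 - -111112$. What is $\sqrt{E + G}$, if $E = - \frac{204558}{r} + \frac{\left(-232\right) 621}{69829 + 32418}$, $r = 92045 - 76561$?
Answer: $\frac{i \sqrt{2299707646190262811822}}{113085182} \approx 424.06 i$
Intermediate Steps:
$r = 15484$
$G = -179815$ ($G = - 5 \left(-75149 - -111112\right) = - 5 \left(-75149 + 111112\right) = \left(-5\right) 35963 = -179815$)
$E = - \frac{11573126337}{791596274}$ ($E = - \frac{204558}{15484} + \frac{\left(-232\right) 621}{69829 + 32418} = \left(-204558\right) \frac{1}{15484} - \frac{144072}{102247} = - \frac{102279}{7742} - \frac{144072}{102247} = - \frac{11573126337}{791596274} \approx -14.62$)
$\sqrt{E + G} = \sqrt{- \frac{11573126337}{791596274} - 179815} = \sqrt{- \frac{142352457135647}{791596274}} = \frac{i \sqrt{2299707646190262811822}}{113085182}$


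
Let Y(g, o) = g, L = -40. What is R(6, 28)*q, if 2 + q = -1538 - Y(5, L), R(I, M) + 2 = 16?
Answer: -21630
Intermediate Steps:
R(I, M) = 14 (R(I, M) = -2 + 16 = 14)
q = -1545 (q = -2 + (-1538 - 1*5) = -2 + (-1538 - 5) = -2 - 1543 = -1545)
R(6, 28)*q = 14*(-1545) = -21630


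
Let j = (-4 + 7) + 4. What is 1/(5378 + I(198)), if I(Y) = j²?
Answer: 1/5427 ≈ 0.00018426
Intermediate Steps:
j = 7 (j = 3 + 4 = 7)
I(Y) = 49 (I(Y) = 7² = 49)
1/(5378 + I(198)) = 1/(5378 + 49) = 1/5427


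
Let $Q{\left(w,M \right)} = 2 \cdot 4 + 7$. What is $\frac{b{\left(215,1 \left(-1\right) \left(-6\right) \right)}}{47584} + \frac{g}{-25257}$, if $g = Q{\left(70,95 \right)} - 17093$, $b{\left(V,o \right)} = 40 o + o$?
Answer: $\frac{409426387}{600914544} \approx 0.68134$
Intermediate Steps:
$b{\left(V,o \right)} = 41 o$
$Q{\left(w,M \right)} = 15$ ($Q{\left(w,M \right)} = 8 + 7 = 15$)
$g = -17078$ ($g = 15 - 17093 = -17078$)
$\frac{b{\left(215,1 \left(-1\right) \left(-6\right) \right)}}{47584} + \frac{g}{-25257} = \frac{41 \cdot 1 \left(-1\right) \left(-6\right)}{47584} - \frac{17078}{-25257} = 41 \left(\left(-1\right) \left(-6\right)\right) \frac{1}{47584} - - \frac{17078}{25257} = 41 \cdot 6 \cdot \frac{1}{47584} + \frac{17078}{25257} = 246 \cdot \frac{1}{47584} + \frac{17078}{25257} = \frac{123}{23792} + \frac{17078}{25257} = \frac{409426387}{600914544}$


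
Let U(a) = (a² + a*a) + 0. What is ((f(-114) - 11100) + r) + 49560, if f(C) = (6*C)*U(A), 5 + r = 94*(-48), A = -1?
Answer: 32575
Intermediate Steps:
U(a) = 2*a² (U(a) = (a² + a²) + 0 = 2*a² + 0 = 2*a²)
r = -4517 (r = -5 + 94*(-48) = -5 - 4512 = -4517)
f(C) = 12*C (f(C) = (6*C)*(2*(-1)²) = (6*C)*(2*1) = (6*C)*2 = 12*C)
((f(-114) - 11100) + r) + 49560 = ((12*(-114) - 11100) - 4517) + 49560 = ((-1368 - 11100) - 4517) + 49560 = (-12468 - 4517) + 49560 = -16985 + 49560 = 32575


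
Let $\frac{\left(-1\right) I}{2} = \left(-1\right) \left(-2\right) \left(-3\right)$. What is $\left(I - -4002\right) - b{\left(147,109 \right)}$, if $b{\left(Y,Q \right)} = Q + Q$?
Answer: $3796$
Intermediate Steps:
$I = 12$ ($I = - 2 \left(-1\right) \left(-2\right) \left(-3\right) = - 2 \cdot 2 \left(-3\right) = \left(-2\right) \left(-6\right) = 12$)
$b{\left(Y,Q \right)} = 2 Q$
$\left(I - -4002\right) - b{\left(147,109 \right)} = \left(12 - -4002\right) - 2 \cdot 109 = \left(12 + 4002\right) - 218 = 4014 - 218 = 3796$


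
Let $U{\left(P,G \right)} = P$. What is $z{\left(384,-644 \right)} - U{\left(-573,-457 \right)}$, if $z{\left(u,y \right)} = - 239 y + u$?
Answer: $154873$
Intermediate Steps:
$z{\left(u,y \right)} = u - 239 y$
$z{\left(384,-644 \right)} - U{\left(-573,-457 \right)} = \left(384 - -153916\right) - -573 = \left(384 + 153916\right) + 573 = 154300 + 573 = 154873$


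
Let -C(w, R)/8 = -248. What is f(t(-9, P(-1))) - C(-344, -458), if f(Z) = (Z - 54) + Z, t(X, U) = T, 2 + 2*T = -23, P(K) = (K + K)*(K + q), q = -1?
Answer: -2063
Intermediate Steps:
P(K) = 2*K*(-1 + K) (P(K) = (K + K)*(K - 1) = (2*K)*(-1 + K) = 2*K*(-1 + K))
T = -25/2 (T = -1 + (1/2)*(-23) = -1 - 23/2 = -25/2 ≈ -12.500)
t(X, U) = -25/2
C(w, R) = 1984 (C(w, R) = -8*(-248) = 1984)
f(Z) = -54 + 2*Z (f(Z) = (-54 + Z) + Z = -54 + 2*Z)
f(t(-9, P(-1))) - C(-344, -458) = (-54 + 2*(-25/2)) - 1*1984 = (-54 - 25) - 1984 = -79 - 1984 = -2063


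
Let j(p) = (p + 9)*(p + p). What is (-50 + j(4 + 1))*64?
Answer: 5760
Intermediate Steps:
j(p) = 2*p*(9 + p) (j(p) = (9 + p)*(2*p) = 2*p*(9 + p))
(-50 + j(4 + 1))*64 = (-50 + 2*(4 + 1)*(9 + (4 + 1)))*64 = (-50 + 2*5*(9 + 5))*64 = (-50 + 2*5*14)*64 = (-50 + 140)*64 = 90*64 = 5760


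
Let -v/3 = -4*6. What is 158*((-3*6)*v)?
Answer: -204768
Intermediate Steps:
v = 72 (v = -(-12)*6 = -3*(-24) = 72)
158*((-3*6)*v) = 158*(-3*6*72) = 158*(-18*72) = 158*(-1296) = -204768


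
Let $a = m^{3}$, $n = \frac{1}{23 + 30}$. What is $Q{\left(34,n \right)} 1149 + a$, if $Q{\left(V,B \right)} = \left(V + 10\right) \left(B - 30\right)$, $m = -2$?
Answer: $- \frac{80333908}{53} \approx -1.5157 \cdot 10^{6}$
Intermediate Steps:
$n = \frac{1}{53} \approx 0.018868$
$Q{\left(V,B \right)} = \left(-30 + B\right) \left(10 + V\right)$ ($Q{\left(V,B \right)} = \left(10 + V\right) \left(-30 + B\right) = \left(-30 + B\right) \left(10 + V\right)$)
$a = -8$ ($a = \left(-2\right)^{3} = -8$)
$Q{\left(34,n \right)} 1149 + a = \left(-300 - 1020 + 10 \cdot \frac{1}{53} + \frac{1}{53} \cdot 34\right) 1149 - 8 = \left(-300 - 1020 + \frac{10}{53} + \frac{34}{53}\right) 1149 - 8 = \left(- \frac{69916}{53}\right) 1149 - 8 = - \frac{80333484}{53} - 8 = - \frac{80333908}{53}$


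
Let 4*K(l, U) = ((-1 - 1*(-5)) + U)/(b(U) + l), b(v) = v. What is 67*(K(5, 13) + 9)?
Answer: 44555/72 ≈ 618.82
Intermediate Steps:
K(l, U) = (4 + U)/(4*(U + l)) (K(l, U) = (((-1 - 1*(-5)) + U)/(U + l))/4 = (((-1 + 5) + U)/(U + l))/4 = ((4 + U)/(U + l))/4 = (4 + U)/(4*(U + l)))
67*(K(5, 13) + 9) = 67*((1 + (¼)*13)/(13 + 5) + 9) = 67*((1 + 13/4)/18 + 9) = 67*((1/18)*(17/4) + 9) = 67*(17/72 + 9) = 67*(665/72) = 44555/72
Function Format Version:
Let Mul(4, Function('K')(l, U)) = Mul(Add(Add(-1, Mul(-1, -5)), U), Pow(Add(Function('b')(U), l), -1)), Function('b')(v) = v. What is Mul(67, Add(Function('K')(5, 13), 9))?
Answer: Rational(44555, 72) ≈ 618.82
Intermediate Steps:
Function('K')(l, U) = Mul(Rational(1, 4), Pow(Add(U, l), -1), Add(4, U)) (Function('K')(l, U) = Mul(Rational(1, 4), Mul(Add(Add(-1, Mul(-1, -5)), U), Pow(Add(U, l), -1))) = Mul(Rational(1, 4), Mul(Add(Add(-1, 5), U), Pow(Add(U, l), -1))) = Mul(Rational(1, 4), Mul(Add(4, U), Pow(Add(U, l), -1))) = Mul(Rational(1, 4), Mul(Pow(Add(U, l), -1), Add(4, U))) = Mul(Rational(1, 4), Pow(Add(U, l), -1), Add(4, U)))
Mul(67, Add(Function('K')(5, 13), 9)) = Mul(67, Add(Mul(Pow(Add(13, 5), -1), Add(1, Mul(Rational(1, 4), 13))), 9)) = Mul(67, Add(Mul(Pow(18, -1), Add(1, Rational(13, 4))), 9)) = Mul(67, Add(Mul(Rational(1, 18), Rational(17, 4)), 9)) = Mul(67, Add(Rational(17, 72), 9)) = Mul(67, Rational(665, 72)) = Rational(44555, 72)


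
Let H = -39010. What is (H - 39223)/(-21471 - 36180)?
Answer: 78233/57651 ≈ 1.3570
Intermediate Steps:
(H - 39223)/(-21471 - 36180) = (-39010 - 39223)/(-21471 - 36180) = -78233/(-57651) = -78233*(-1/57651) = 78233/57651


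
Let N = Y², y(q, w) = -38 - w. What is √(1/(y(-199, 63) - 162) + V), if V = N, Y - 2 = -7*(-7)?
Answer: √179908306/263 ≈ 51.000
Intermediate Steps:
Y = 51 (Y = 2 - 7*(-7) = 2 + 49 = 51)
N = 2601 (N = 51² = 2601)
V = 2601
√(1/(y(-199, 63) - 162) + V) = √(1/((-38 - 1*63) - 162) + 2601) = √(1/((-38 - 63) - 162) + 2601) = √(1/(-101 - 162) + 2601) = √(1/(-263) + 2601) = √(-1/263 + 2601) = √(684062/263) = √179908306/263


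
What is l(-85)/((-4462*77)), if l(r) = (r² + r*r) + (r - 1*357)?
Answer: -7004/171787 ≈ -0.040771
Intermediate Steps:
l(r) = -357 + r + 2*r² (l(r) = (r² + r²) + (r - 357) = 2*r² + (-357 + r) = -357 + r + 2*r²)
l(-85)/((-4462*77)) = (-357 - 85 + 2*(-85)²)/((-4462*77)) = (-357 - 85 + 2*7225)/(-343574) = (-357 - 85 + 14450)*(-1/343574) = 14008*(-1/343574) = -7004/171787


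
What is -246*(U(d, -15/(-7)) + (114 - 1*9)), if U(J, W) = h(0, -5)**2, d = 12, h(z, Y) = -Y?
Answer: -31980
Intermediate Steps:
U(J, W) = 25 (U(J, W) = (-1*(-5))**2 = 5**2 = 25)
-246*(U(d, -15/(-7)) + (114 - 1*9)) = -246*(25 + (114 - 1*9)) = -246*(25 + (114 - 9)) = -246*(25 + 105) = -246*130 = -31980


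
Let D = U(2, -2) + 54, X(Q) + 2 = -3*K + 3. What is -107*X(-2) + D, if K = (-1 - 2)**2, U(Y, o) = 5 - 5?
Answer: 2836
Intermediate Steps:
U(Y, o) = 0
K = 9 (K = (-3)**2 = 9)
X(Q) = -26 (X(Q) = -2 + (-3*9 + 3) = -2 + (-27 + 3) = -2 - 24 = -26)
D = 54 (D = 0 + 54 = 54)
-107*X(-2) + D = -107*(-26) + 54 = 2782 + 54 = 2836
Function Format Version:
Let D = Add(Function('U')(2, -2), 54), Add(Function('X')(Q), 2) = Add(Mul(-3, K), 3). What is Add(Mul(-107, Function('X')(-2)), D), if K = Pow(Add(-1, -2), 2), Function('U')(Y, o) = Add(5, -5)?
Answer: 2836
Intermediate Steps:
Function('U')(Y, o) = 0
K = 9 (K = Pow(-3, 2) = 9)
Function('X')(Q) = -26 (Function('X')(Q) = Add(-2, Add(Mul(-3, 9), 3)) = Add(-2, Add(-27, 3)) = Add(-2, -24) = -26)
D = 54 (D = Add(0, 54) = 54)
Add(Mul(-107, Function('X')(-2)), D) = Add(Mul(-107, -26), 54) = Add(2782, 54) = 2836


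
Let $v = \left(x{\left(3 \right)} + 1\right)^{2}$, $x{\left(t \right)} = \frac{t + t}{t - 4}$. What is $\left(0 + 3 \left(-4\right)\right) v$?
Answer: $-300$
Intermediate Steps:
$x{\left(t \right)} = \frac{2 t}{-4 + t}$
$v = 25$ ($v = \left(2 \cdot 3 \frac{1}{-4 + 3} + 1\right)^{2} = \left(2 \cdot 3 \frac{1}{-1} + 1\right)^{2} = \left(2 \cdot 3 \left(-1\right) + 1\right)^{2} = \left(-6 + 1\right)^{2} = \left(-5\right)^{2} = 25$)
$\left(0 + 3 \left(-4\right)\right) v = \left(0 + 3 \left(-4\right)\right) 25 = \left(0 - 12\right) 25 = \left(-12\right) 25 = -300$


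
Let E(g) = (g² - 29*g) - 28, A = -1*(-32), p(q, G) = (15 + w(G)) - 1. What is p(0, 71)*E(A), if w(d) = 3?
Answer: 1156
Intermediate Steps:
p(q, G) = 17 (p(q, G) = (15 + 3) - 1 = 18 - 1 = 17)
A = 32
E(g) = -28 + g² - 29*g
p(0, 71)*E(A) = 17*(-28 + 32² - 29*32) = 17*(-28 + 1024 - 928) = 17*68 = 1156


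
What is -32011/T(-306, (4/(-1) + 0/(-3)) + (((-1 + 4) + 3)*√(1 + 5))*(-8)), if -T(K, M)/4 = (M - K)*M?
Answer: -50481347/534231520 - 14308917*√6/133557880 ≈ -0.35692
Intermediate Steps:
T(K, M) = -4*M*(M - K) (T(K, M) = -4*(M - K)*M = -4*M*(M - K))
-32011/T(-306, (4/(-1) + 0/(-3)) + (((-1 + 4) + 3)*√(1 + 5))*(-8)) = -32011*1/(4*(-306 - ((4/(-1) + 0/(-3)) + (((-1 + 4) + 3)*√(1 + 5))*(-8)))*((4/(-1) + 0/(-3)) + (((-1 + 4) + 3)*√(1 + 5))*(-8))) = -32011*1/(4*(-306 - ((4*(-1) + 0*(-⅓)) + ((3 + 3)*√6)*(-8)))*((4*(-1) + 0*(-⅓)) + ((3 + 3)*√6)*(-8))) = -32011*1/(4*(-306 - ((-4 + 0) + (6*√6)*(-8)))*((-4 + 0) + (6*√6)*(-8))) = -32011*1/(4*(-306 - (-4 - 48*√6))*(-4 - 48*√6)) = -32011*1/(4*(-306 + (4 + 48*√6))*(-4 - 48*√6)) = -32011*1/(4*(-302 + 48*√6)*(-4 - 48*√6)) = -32011/(4*(-302 + 48*√6)*(-4 - 48*√6))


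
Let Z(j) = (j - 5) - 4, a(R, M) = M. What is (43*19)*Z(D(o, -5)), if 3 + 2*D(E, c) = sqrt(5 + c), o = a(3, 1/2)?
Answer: -17157/2 ≈ -8578.5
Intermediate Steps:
o = 1/2 ≈ 0.50000
D(E, c) = -3/2 + sqrt(5 + c)/2
Z(j) = -9 + j (Z(j) = (-5 + j) - 4 = -9 + j)
(43*19)*Z(D(o, -5)) = (43*19)*(-9 + (-3/2 + sqrt(5 - 5)/2)) = 817*(-9 + (-3/2 + sqrt(0)/2)) = 817*(-9 + (-3/2 + (1/2)*0)) = 817*(-9 + (-3/2 + 0)) = 817*(-9 - 3/2) = 817*(-21/2) = -17157/2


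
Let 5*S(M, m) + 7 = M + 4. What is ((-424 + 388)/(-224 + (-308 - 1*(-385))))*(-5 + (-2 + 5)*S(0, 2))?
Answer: -408/245 ≈ -1.6653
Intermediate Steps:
S(M, m) = -⅗ + M/5 (S(M, m) = -7/5 + (M + 4)/5 = -7/5 + (4 + M)/5 = -7/5 + (⅘ + M/5) = -⅗ + M/5)
((-424 + 388)/(-224 + (-308 - 1*(-385))))*(-5 + (-2 + 5)*S(0, 2)) = ((-424 + 388)/(-224 + (-308 - 1*(-385))))*(-5 + (-2 + 5)*(-⅗ + (⅕)*0)) = (-36/(-224 + (-308 + 385)))*(-5 + 3*(-⅗ + 0)) = (-36/(-224 + 77))*(-5 + 3*(-⅗)) = (-36/(-147))*(-5 - 9/5) = -36*(-1/147)*(-34/5) = (12/49)*(-34/5) = -408/245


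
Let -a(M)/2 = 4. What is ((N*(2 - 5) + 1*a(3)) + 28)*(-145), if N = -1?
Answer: -3335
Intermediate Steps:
a(M) = -8 (a(M) = -2*4 = -8)
((N*(2 - 5) + 1*a(3)) + 28)*(-145) = ((-(2 - 5) + 1*(-8)) + 28)*(-145) = ((-1*(-3) - 8) + 28)*(-145) = ((3 - 8) + 28)*(-145) = (-5 + 28)*(-145) = 23*(-145) = -3335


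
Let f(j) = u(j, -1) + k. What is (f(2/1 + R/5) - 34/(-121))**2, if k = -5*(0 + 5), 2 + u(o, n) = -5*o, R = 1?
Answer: 20830096/14641 ≈ 1422.7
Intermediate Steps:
u(o, n) = -2 - 5*o
k = -25 (k = -5*5 = -25)
f(j) = -27 - 5*j (f(j) = (-2 - 5*j) - 25 = -27 - 5*j)
(f(2/1 + R/5) - 34/(-121))**2 = ((-27 - 5*(2/1 + 1/5)) - 34/(-121))**2 = ((-27 - 5*(2*1 + 1*(1/5))) - 34*(-1/121))**2 = ((-27 - 5*(2 + 1/5)) + 34/121)**2 = ((-27 - 5*11/5) + 34/121)**2 = ((-27 - 11) + 34/121)**2 = (-38 + 34/121)**2 = (-4564/121)**2 = 20830096/14641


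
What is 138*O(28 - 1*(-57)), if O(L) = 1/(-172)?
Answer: -69/86 ≈ -0.80233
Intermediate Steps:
O(L) = -1/172
138*O(28 - 1*(-57)) = 138*(-1/172) = -69/86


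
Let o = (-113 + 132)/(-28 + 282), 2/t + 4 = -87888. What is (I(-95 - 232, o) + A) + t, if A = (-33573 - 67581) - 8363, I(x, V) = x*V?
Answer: -305683223395/2790571 ≈ -1.0954e+5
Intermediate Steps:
t = -1/43946 (t = 2/(-4 - 87888) = 2/(-87892) = 2*(-1/87892) = -1/43946 ≈ -2.2755e-5)
o = 19/254 ≈ 0.074803
I(x, V) = V*x
A = -109517 (A = -101154 - 8363 = -109517)
(I(-95 - 232, o) + A) + t = (19*(-95 - 232)/254 - 109517) - 1/43946 = ((19/254)*(-327) - 109517) - 1/43946 = (-6213/254 - 109517) - 1/43946 = -27823531/254 - 1/43946 = -305683223395/2790571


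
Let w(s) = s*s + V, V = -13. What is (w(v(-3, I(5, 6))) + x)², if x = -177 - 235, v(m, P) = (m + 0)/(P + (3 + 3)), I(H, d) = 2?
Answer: 739350481/4096 ≈ 1.8051e+5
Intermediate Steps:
v(m, P) = m/(6 + P) (v(m, P) = m/(P + 6) = m/(6 + P))
x = -412
w(s) = -13 + s² (w(s) = s*s - 13 = s² - 13 = -13 + s²)
(w(v(-3, I(5, 6))) + x)² = ((-13 + (-3/(6 + 2))²) - 412)² = ((-13 + (-3/8)²) - 412)² = ((-13 + 9/64) - 412)² = (-823/64 - 412)² = (-27191/64)² = 739350481/4096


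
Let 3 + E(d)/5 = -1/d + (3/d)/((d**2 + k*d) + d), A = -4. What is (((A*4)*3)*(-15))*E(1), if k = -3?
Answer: -25200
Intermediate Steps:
E(d) = -15 - 5/d + 15/(d*(d**2 - 2*d)) (E(d) = -15 + 5*(-1/d + (3/d)/((d**2 - 3*d) + d)) = -15 + 5*(-1/d + (3/d)/(d**2 - 2*d)) = -15 + 5*(-1/d + 3/(d*(d**2 - 2*d))) = -15 + (-5/d + 15/(d*(d**2 - 2*d))) = -15 - 5/d + 15/(d*(d**2 - 2*d)))
(((A*4)*3)*(-15))*E(1) = ((-4*4*3)*(-15))*(5*(3 - 3*1**3 + 2*1 + 5*1**2)/(1**2*(-2 + 1))) = (-16*3*(-15))*(5*1*(3 - 3*1 + 2 + 5*1)/(-1)) = (-48*(-15))*(5*1*(-1)*(3 - 3 + 2 + 5)) = 720*(5*1*(-1)*7) = 720*(-35) = -25200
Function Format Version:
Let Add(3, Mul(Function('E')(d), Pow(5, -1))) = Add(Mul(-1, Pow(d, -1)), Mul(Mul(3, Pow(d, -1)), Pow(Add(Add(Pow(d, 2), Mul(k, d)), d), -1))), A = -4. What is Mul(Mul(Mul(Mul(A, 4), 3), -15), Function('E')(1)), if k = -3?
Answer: -25200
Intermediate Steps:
Function('E')(d) = Add(-15, Mul(-5, Pow(d, -1)), Mul(15, Pow(d, -1), Pow(Add(Pow(d, 2), Mul(-2, d)), -1))) (Function('E')(d) = Add(-15, Mul(5, Add(Mul(-1, Pow(d, -1)), Mul(Mul(3, Pow(d, -1)), Pow(Add(Add(Pow(d, 2), Mul(-3, d)), d), -1))))) = Add(-15, Mul(5, Add(Mul(-1, Pow(d, -1)), Mul(Mul(3, Pow(d, -1)), Pow(Add(Pow(d, 2), Mul(-2, d)), -1))))) = Add(-15, Mul(5, Add(Mul(-1, Pow(d, -1)), Mul(3, Pow(d, -1), Pow(Add(Pow(d, 2), Mul(-2, d)), -1))))) = Add(-15, Add(Mul(-5, Pow(d, -1)), Mul(15, Pow(d, -1), Pow(Add(Pow(d, 2), Mul(-2, d)), -1)))) = Add(-15, Mul(-5, Pow(d, -1)), Mul(15, Pow(d, -1), Pow(Add(Pow(d, 2), Mul(-2, d)), -1))))
Mul(Mul(Mul(Mul(A, 4), 3), -15), Function('E')(1)) = Mul(Mul(Mul(Mul(-4, 4), 3), -15), Mul(5, Pow(1, -2), Pow(Add(-2, 1), -1), Add(3, Mul(-3, Pow(1, 3)), Mul(2, 1), Mul(5, Pow(1, 2))))) = Mul(Mul(Mul(-16, 3), -15), Mul(5, 1, Pow(-1, -1), Add(3, Mul(-3, 1), 2, Mul(5, 1)))) = Mul(Mul(-48, -15), Mul(5, 1, -1, Add(3, -3, 2, 5))) = Mul(720, Mul(5, 1, -1, 7)) = Mul(720, -35) = -25200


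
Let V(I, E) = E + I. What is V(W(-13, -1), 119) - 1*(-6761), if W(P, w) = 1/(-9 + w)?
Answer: 68799/10 ≈ 6879.9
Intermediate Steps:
V(W(-13, -1), 119) - 1*(-6761) = (119 + 1/(-9 - 1)) - 1*(-6761) = (119 + 1/(-10)) + 6761 = (119 - 1/10) + 6761 = 1189/10 + 6761 = 68799/10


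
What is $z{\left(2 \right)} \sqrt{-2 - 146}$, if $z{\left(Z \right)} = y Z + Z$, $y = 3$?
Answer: $16 i \sqrt{37} \approx 97.324 i$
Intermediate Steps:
$z{\left(Z \right)} = 4 Z$ ($z{\left(Z \right)} = 3 Z + Z = 4 Z$)
$z{\left(2 \right)} \sqrt{-2 - 146} = 4 \cdot 2 \sqrt{-2 - 146} = 8 \sqrt{-148} = 8 \cdot 2 i \sqrt{37} = 16 i \sqrt{37}$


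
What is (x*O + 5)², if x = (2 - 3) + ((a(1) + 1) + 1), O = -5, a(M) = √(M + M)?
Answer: 50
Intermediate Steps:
a(M) = √2*√M (a(M) = √(2*M) = √2*√M)
x = 1 + √2 (x = (2 - 3) + ((√2*√1 + 1) + 1) = -1 + ((√2*1 + 1) + 1) = -1 + ((√2 + 1) + 1) = -1 + ((1 + √2) + 1) = -1 + (2 + √2) = 1 + √2 ≈ 2.4142)
(x*O + 5)² = ((1 + √2)*(-5) + 5)² = ((-5 - 5*√2) + 5)² = (-5*√2)² = 50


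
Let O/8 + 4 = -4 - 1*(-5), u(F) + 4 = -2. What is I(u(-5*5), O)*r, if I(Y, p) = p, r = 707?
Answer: -16968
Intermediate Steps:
u(F) = -6 (u(F) = -4 - 2 = -6)
O = -24 (O = -32 + 8*(-4 - 1*(-5)) = -32 + 8*(-4 + 5) = -32 + 8*1 = -32 + 8 = -24)
I(u(-5*5), O)*r = -24*707 = -16968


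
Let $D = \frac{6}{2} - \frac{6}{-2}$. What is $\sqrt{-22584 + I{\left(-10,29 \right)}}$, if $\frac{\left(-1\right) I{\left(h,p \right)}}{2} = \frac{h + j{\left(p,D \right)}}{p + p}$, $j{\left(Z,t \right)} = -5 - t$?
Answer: $\frac{i \sqrt{18992535}}{29} \approx 150.28 i$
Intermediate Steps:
$D = 6$ ($D = 6 \cdot \frac{1}{2} - -3 = 3 + 3 = 6$)
$I{\left(h,p \right)} = - \frac{-11 + h}{p}$ ($I{\left(h,p \right)} = - 2 \frac{h - 11}{p + p} = - 2 \frac{h - 11}{2 p} = - 2 \left(h - 11\right) \frac{1}{2 p} = - 2 \left(-11 + h\right) \frac{1}{2 p} = - 2 \frac{-11 + h}{2 p} = - \frac{-11 + h}{p}$)
$\sqrt{-22584 + I{\left(-10,29 \right)}} = \sqrt{-22584 + \frac{11 - -10}{29}} = \sqrt{-22584 + \frac{11 + 10}{29}} = \sqrt{-22584 + \frac{1}{29} \cdot 21} = \sqrt{-22584 + \frac{21}{29}} = \sqrt{- \frac{654915}{29}} = \frac{i \sqrt{18992535}}{29}$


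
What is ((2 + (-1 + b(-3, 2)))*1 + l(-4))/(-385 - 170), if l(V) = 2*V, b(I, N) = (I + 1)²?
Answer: 1/185 ≈ 0.0054054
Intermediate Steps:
b(I, N) = (1 + I)²
((2 + (-1 + b(-3, 2)))*1 + l(-4))/(-385 - 170) = ((2 + (-1 + (1 - 3)²))*1 + 2*(-4))/(-385 - 170) = ((2 + (-1 + (-2)²))*1 - 8)/(-555) = ((2 + (-1 + 4))*1 - 8)*(-1/555) = ((2 + 3)*1 - 8)*(-1/555) = (5*1 - 8)*(-1/555) = (5 - 8)*(-1/555) = -3*(-1/555) = 1/185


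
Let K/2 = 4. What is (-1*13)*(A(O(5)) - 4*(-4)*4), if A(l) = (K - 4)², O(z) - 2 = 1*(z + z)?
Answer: -1040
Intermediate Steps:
K = 8 (K = 2*4 = 8)
O(z) = 2 + 2*z (O(z) = 2 + 1*(z + z) = 2 + 1*(2*z) = 2 + 2*z)
A(l) = 16 (A(l) = (8 - 4)² = 4² = 16)
(-1*13)*(A(O(5)) - 4*(-4)*4) = (-1*13)*(16 - 4*(-4)*4) = -13*(16 + 16*4) = -13*(16 + 64) = -13*80 = -1040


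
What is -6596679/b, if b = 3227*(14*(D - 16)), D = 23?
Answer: -6596679/316246 ≈ -20.859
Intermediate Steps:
b = 316246 (b = 3227*(14*(23 - 16)) = 3227*(14*7) = 3227*98 = 316246)
-6596679/b = -6596679/316246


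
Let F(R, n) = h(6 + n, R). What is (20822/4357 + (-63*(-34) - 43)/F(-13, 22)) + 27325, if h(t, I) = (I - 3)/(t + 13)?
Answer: 1530254489/69712 ≈ 21951.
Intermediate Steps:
h(t, I) = (-3 + I)/(13 + t)
F(R, n) = (-3 + R)/(19 + n) (F(R, n) = (-3 + R)/(13 + (6 + n)) = (-3 + R)/(19 + n))
(20822/4357 + (-63*(-34) - 43)/F(-13, 22)) + 27325 = (20822/4357 + (-63*(-34) - 43)/(((-3 - 13)/(19 + 22)))) + 27325 = (20822*(1/4357) + (2142 - 43)/((-16/41))) + 27325 = (20822/4357 + 2099/(((1/41)*(-16)))) + 27325 = (20822/4357 + 2099/(-16/41)) + 27325 = (20822/4357 + 2099*(-41/16)) + 27325 = (20822/4357 - 86059/16) + 27325 = -374625911/69712 + 27325 = 1530254489/69712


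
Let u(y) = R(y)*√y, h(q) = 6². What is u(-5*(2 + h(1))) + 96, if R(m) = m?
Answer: 96 - 190*I*√190 ≈ 96.0 - 2619.0*I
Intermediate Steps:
h(q) = 36
u(y) = y^(3/2) (u(y) = y*√y = y^(3/2))
u(-5*(2 + h(1))) + 96 = (-5*(2 + 36))^(3/2) + 96 = (-5*38)^(3/2) + 96 = (-190)^(3/2) + 96 = -190*I*√190 + 96 = 96 - 190*I*√190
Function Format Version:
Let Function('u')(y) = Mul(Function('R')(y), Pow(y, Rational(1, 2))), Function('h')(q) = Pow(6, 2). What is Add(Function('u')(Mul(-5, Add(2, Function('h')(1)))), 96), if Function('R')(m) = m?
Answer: Add(96, Mul(-190, I, Pow(190, Rational(1, 2)))) ≈ Add(96.000, Mul(-2619.0, I))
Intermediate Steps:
Function('h')(q) = 36
Function('u')(y) = Pow(y, Rational(3, 2)) (Function('u')(y) = Mul(y, Pow(y, Rational(1, 2))) = Pow(y, Rational(3, 2)))
Add(Function('u')(Mul(-5, Add(2, Function('h')(1)))), 96) = Add(Pow(Mul(-5, Add(2, 36)), Rational(3, 2)), 96) = Add(Pow(Mul(-5, 38), Rational(3, 2)), 96) = Add(Pow(-190, Rational(3, 2)), 96) = Add(Mul(-190, I, Pow(190, Rational(1, 2))), 96) = Add(96, Mul(-190, I, Pow(190, Rational(1, 2))))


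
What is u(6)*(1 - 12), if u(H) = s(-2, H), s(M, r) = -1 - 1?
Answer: 22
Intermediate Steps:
s(M, r) = -2
u(H) = -2
u(6)*(1 - 12) = -2*(1 - 12) = -2*(-11) = 22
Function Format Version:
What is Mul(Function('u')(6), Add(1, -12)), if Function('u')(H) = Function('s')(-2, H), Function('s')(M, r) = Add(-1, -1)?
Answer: 22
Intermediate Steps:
Function('s')(M, r) = -2
Function('u')(H) = -2
Mul(Function('u')(6), Add(1, -12)) = Mul(-2, Add(1, -12)) = Mul(-2, -11) = 22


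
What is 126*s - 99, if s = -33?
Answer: -4257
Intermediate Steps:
126*s - 99 = 126*(-33) - 99 = -4158 - 99 = -4257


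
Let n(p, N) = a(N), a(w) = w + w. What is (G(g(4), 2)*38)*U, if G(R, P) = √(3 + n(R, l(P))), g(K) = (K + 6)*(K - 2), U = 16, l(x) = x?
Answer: 608*√7 ≈ 1608.6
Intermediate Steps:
a(w) = 2*w
n(p, N) = 2*N
g(K) = (-2 + K)*(6 + K) (g(K) = (6 + K)*(-2 + K) = (-2 + K)*(6 + K))
G(R, P) = √(3 + 2*P)
(G(g(4), 2)*38)*U = (√(3 + 2*2)*38)*16 = (√(3 + 4)*38)*16 = (√7*38)*16 = (38*√7)*16 = 608*√7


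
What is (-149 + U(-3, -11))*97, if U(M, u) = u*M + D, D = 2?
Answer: -11058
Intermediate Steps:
U(M, u) = 2 + M*u (U(M, u) = u*M + 2 = M*u + 2 = 2 + M*u)
(-149 + U(-3, -11))*97 = (-149 + (2 - 3*(-11)))*97 = (-149 + (2 + 33))*97 = (-149 + 35)*97 = -114*97 = -11058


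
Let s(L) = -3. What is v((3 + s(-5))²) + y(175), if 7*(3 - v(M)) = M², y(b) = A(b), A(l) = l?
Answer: 178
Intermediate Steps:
y(b) = b
v(M) = 3 - M²/7
v((3 + s(-5))²) + y(175) = (3 - (3 - 3)⁴/7) + 175 = (3 - (0²)²/7) + 175 = (3 - ⅐*0²) + 175 = (3 - ⅐*0) + 175 = (3 + 0) + 175 = 3 + 175 = 178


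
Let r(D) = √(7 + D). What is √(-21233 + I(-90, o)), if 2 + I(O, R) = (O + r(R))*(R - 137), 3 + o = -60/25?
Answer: √(-210475 - 1424*√10)/5 ≈ 92.731*I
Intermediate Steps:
o = -27/5 (o = -3 - 60/25 = -3 - 60*1/25 = -3 - 12/5 = -27/5 ≈ -5.4000)
I(O, R) = -2 + (-137 + R)*(O + √(7 + R)) (I(O, R) = -2 + (O + √(7 + R))*(R - 137) = -2 + (O + √(7 + R))*(-137 + R) = -2 + (-137 + R)*(O + √(7 + R)))
√(-21233 + I(-90, o)) = √(-21233 + (-2 - 137*(-90) - 137*√(7 - 27/5) - 90*(-27/5) - 27*√(7 - 27/5)/5)) = √(-21233 + (-2 + 12330 - 274*√10/5 + 486 - 54*√10/25)) = √(-21233 + (12814 - 1424*√10/25)) = √(-8419 - 1424*√10/25)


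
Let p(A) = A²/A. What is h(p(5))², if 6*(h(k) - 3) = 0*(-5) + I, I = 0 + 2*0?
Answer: 9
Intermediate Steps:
p(A) = A
I = 0 (I = 0 + 0 = 0)
h(k) = 3 (h(k) = 3 + (0*(-5) + 0)/6 = 3 + (0 + 0)/6 = 3 + (⅙)*0 = 3 + 0 = 3)
h(p(5))² = 3² = 9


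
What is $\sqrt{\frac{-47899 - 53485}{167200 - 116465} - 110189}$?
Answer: $\frac{i \sqrt{283636062069765}}{50735} \approx 331.95 i$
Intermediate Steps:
$\sqrt{\frac{-47899 - 53485}{167200 - 116465} - 110189} = \sqrt{- \frac{101384}{50735} + \left(-128974 + 18785\right)} = \sqrt{\left(-101384\right) \frac{1}{50735} - 110189} = \sqrt{- \frac{101384}{50735} - 110189} = \sqrt{- \frac{5590540299}{50735}} = \frac{i \sqrt{283636062069765}}{50735}$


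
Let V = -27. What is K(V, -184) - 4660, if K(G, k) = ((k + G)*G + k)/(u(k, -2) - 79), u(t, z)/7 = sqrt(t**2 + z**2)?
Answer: -7702073813/1652899 + 77182*sqrt(8465)/1652899 ≈ -4655.4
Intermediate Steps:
u(t, z) = 7*sqrt(t**2 + z**2)
K(G, k) = (k + G*(G + k))/(-79 + 7*sqrt(4 + k**2)) (K(G, k) = ((k + G)*G + k)/(7*sqrt(k**2 + (-2)**2) - 79) = ((G + k)*G + k)/(7*sqrt(k**2 + 4) - 79) = (G*(G + k) + k)/(7*sqrt(4 + k**2) - 79) = (k + G*(G + k))/(-79 + 7*sqrt(4 + k**2)))
K(V, -184) - 4660 = (-184 + (-27)**2 - 27*(-184))/(-79 + 7*sqrt(4 + (-184)**2)) - 4660 = (-184 + 729 + 4968)/(-79 + 7*sqrt(4 + 33856)) - 4660 = 5513/(-79 + 7*sqrt(33860)) - 4660 = 5513/(-79 + 7*(2*sqrt(8465))) - 4660 = 5513/(-79 + 14*sqrt(8465)) - 4660 = -4660 + 5513/(-79 + 14*sqrt(8465))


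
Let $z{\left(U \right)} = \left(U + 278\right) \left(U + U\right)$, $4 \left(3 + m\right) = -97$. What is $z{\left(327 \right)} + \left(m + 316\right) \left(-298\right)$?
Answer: $\frac{619245}{2} \approx 3.0962 \cdot 10^{5}$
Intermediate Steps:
$m = - \frac{109}{4}$ ($m = -3 + \frac{1}{4} \left(-97\right) = -3 - \frac{97}{4} = - \frac{109}{4} \approx -27.25$)
$z{\left(U \right)} = 2 U \left(278 + U\right)$ ($z{\left(U \right)} = \left(278 + U\right) 2 U = 2 U \left(278 + U\right)$)
$z{\left(327 \right)} + \left(m + 316\right) \left(-298\right) = 2 \cdot 327 \left(278 + 327\right) + \left(- \frac{109}{4} + 316\right) \left(-298\right) = 2 \cdot 327 \cdot 605 + \frac{1155}{4} \left(-298\right) = 395670 - \frac{172095}{2} = \frac{619245}{2}$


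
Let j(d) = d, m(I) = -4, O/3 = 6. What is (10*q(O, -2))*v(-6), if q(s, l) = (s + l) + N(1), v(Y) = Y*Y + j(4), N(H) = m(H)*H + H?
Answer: 5200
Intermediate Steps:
O = 18 (O = 3*6 = 18)
N(H) = -3*H (N(H) = -4*H + H = -3*H)
v(Y) = 4 + Y² (v(Y) = Y*Y + 4 = Y² + 4 = 4 + Y²)
q(s, l) = -3 + l + s (q(s, l) = (s + l) - 3*1 = (l + s) - 3 = -3 + l + s)
(10*q(O, -2))*v(-6) = (10*(-3 - 2 + 18))*(4 + (-6)²) = (10*13)*(4 + 36) = 130*40 = 5200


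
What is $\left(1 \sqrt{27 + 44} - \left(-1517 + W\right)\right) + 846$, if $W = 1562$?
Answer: $801 + \sqrt{71} \approx 809.43$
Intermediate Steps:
$\left(1 \sqrt{27 + 44} - \left(-1517 + W\right)\right) + 846 = \left(1 \sqrt{27 + 44} + \left(1517 - 1562\right)\right) + 846 = \left(1 \sqrt{71} + \left(1517 - 1562\right)\right) + 846 = \left(\sqrt{71} - 45\right) + 846 = \left(-45 + \sqrt{71}\right) + 846 = 801 + \sqrt{71}$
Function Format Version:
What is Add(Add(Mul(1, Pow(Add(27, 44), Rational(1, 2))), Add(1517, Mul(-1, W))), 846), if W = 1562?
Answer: Add(801, Pow(71, Rational(1, 2))) ≈ 809.43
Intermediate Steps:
Add(Add(Mul(1, Pow(Add(27, 44), Rational(1, 2))), Add(1517, Mul(-1, W))), 846) = Add(Add(Mul(1, Pow(Add(27, 44), Rational(1, 2))), Add(1517, Mul(-1, 1562))), 846) = Add(Add(Mul(1, Pow(71, Rational(1, 2))), Add(1517, -1562)), 846) = Add(Add(Pow(71, Rational(1, 2)), -45), 846) = Add(Add(-45, Pow(71, Rational(1, 2))), 846) = Add(801, Pow(71, Rational(1, 2)))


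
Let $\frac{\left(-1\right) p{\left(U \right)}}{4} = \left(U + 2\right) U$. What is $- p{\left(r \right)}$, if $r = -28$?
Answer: $2912$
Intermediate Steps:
$p{\left(U \right)} = - 4 U \left(2 + U\right)$ ($p{\left(U \right)} = - 4 \left(U + 2\right) U = - 4 \left(2 + U\right) U = - 4 U \left(2 + U\right)$)
$- p{\left(r \right)} = - \left(-4\right) \left(-28\right) \left(2 - 28\right) = - \left(-4\right) \left(-28\right) \left(-26\right) = \left(-1\right) \left(-2912\right) = 2912$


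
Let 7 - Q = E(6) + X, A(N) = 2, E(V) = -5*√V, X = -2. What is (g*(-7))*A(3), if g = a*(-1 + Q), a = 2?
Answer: -224 - 140*√6 ≈ -566.93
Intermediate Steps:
Q = 9 + 5*√6 (Q = 7 - (-5*√6 - 2) = 7 - (-2 - 5*√6) = 7 + (2 + 5*√6) = 9 + 5*√6 ≈ 21.247)
g = 16 + 10*√6 (g = 2*(-1 + (9 + 5*√6)) = 2*(8 + 5*√6) = 16 + 10*√6 ≈ 40.495)
(g*(-7))*A(3) = ((16 + 10*√6)*(-7))*2 = (-112 - 70*√6)*2 = -224 - 140*√6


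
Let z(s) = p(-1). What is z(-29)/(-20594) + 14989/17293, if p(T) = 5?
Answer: 308597001/356132042 ≈ 0.86652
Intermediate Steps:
z(s) = 5
z(-29)/(-20594) + 14989/17293 = 5/(-20594) + 14989/17293 = 5*(-1/20594) + 14989*(1/17293) = -5/20594 + 14989/17293 = 308597001/356132042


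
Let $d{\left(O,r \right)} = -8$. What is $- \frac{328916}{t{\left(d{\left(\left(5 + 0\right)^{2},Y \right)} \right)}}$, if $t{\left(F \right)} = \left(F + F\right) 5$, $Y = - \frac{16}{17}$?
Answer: $\frac{82229}{20} \approx 4111.5$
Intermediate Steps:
$Y = - \frac{16}{17}$ ($Y = \left(-16\right) \frac{1}{17} = - \frac{16}{17} \approx -0.94118$)
$t{\left(F \right)} = 10 F$ ($t{\left(F \right)} = 2 F 5 = 10 F$)
$- \frac{328916}{t{\left(d{\left(\left(5 + 0\right)^{2},Y \right)} \right)}} = - \frac{328916}{10 \left(-8\right)} = - \frac{328916}{-80} = \left(-328916\right) \left(- \frac{1}{80}\right) = \frac{82229}{20}$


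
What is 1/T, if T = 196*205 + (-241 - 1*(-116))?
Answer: 1/40055 ≈ 2.4966e-5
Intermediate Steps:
T = 40055 (T = 40180 + (-241 + 116) = 40180 - 125 = 40055)
1/T = 1/40055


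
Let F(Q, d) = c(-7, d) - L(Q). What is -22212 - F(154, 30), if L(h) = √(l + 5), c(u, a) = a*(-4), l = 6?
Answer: -22092 + √11 ≈ -22089.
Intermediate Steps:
c(u, a) = -4*a
L(h) = √11 (L(h) = √(6 + 5) = √11)
F(Q, d) = -√11 - 4*d (F(Q, d) = -4*d - √11 = -√11 - 4*d)
-22212 - F(154, 30) = -22212 - (-√11 - 4*30) = -22212 - (-√11 - 120) = -22212 - (-120 - √11) = -22212 + (120 + √11) = -22092 + √11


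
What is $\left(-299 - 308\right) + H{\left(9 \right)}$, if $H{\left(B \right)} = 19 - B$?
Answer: $-597$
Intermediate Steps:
$\left(-299 - 308\right) + H{\left(9 \right)} = \left(-299 - 308\right) + \left(19 - 9\right) = -607 + \left(19 - 9\right) = -607 + 10 = -597$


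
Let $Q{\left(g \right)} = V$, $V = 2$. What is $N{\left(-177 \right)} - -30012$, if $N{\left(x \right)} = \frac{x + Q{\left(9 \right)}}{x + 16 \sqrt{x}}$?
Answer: $\frac{12995371}{433} + \frac{2800 i \sqrt{177}}{76641} \approx 30012.0 + 0.48605 i$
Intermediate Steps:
$Q{\left(g \right)} = 2$
$N{\left(x \right)} = \frac{2 + x}{x + 16 \sqrt{x}}$ ($N{\left(x \right)} = \frac{x + 2}{x + 16 \sqrt{x}} = \frac{2 + x}{x + 16 \sqrt{x}}$)
$N{\left(-177 \right)} - -30012 = \frac{2 - 177}{-177 + 16 \sqrt{-177}} - -30012 = \frac{1}{-177 + 16 i \sqrt{177}} \left(-175\right) + 30012 = - \frac{175}{-177 + 16 i \sqrt{177}} + 30012 = 30012 - \frac{175}{-177 + 16 i \sqrt{177}}$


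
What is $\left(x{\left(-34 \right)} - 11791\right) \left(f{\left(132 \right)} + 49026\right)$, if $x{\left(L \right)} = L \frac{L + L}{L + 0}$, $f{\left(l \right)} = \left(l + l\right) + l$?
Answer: $-586095498$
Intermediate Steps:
$f{\left(l \right)} = 3 l$ ($f{\left(l \right)} = 2 l + l = 3 l$)
$x{\left(L \right)} = 2 L$ ($x{\left(L \right)} = L \frac{2 L}{L} = L 2 = 2 L$)
$\left(x{\left(-34 \right)} - 11791\right) \left(f{\left(132 \right)} + 49026\right) = \left(2 \left(-34\right) - 11791\right) \left(3 \cdot 132 + 49026\right) = \left(-68 - 11791\right) \left(396 + 49026\right) = \left(-11859\right) 49422 = -586095498$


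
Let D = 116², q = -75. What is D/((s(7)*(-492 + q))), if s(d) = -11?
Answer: 13456/6237 ≈ 2.1574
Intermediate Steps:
D = 13456
D/((s(7)*(-492 + q))) = 13456/((-11*(-492 - 75))) = 13456/((-11*(-567))) = 13456/6237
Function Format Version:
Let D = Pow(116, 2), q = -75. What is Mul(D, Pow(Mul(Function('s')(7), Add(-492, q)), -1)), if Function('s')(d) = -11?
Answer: Rational(13456, 6237) ≈ 2.1574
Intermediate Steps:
D = 13456
Mul(D, Pow(Mul(Function('s')(7), Add(-492, q)), -1)) = Mul(13456, Pow(Mul(-11, Add(-492, -75)), -1)) = Mul(13456, Pow(Mul(-11, -567), -1)) = Mul(13456, Pow(6237, -1)) = Mul(13456, Rational(1, 6237)) = Rational(13456, 6237)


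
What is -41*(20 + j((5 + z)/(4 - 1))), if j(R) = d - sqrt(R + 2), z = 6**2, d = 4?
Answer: -984 + 41*sqrt(141)/3 ≈ -821.72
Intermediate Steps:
z = 36
j(R) = 4 - sqrt(2 + R) (j(R) = 4 - sqrt(R + 2) = 4 - sqrt(2 + R))
-41*(20 + j((5 + z)/(4 - 1))) = -41*(20 + (4 - sqrt(2 + (5 + 36)/(4 - 1)))) = -41*(20 + (4 - sqrt(2 + 41/3))) = -41*(20 + (4 - sqrt(47/3))) = -41*(20 + (4 - sqrt(141)/3)) = -41*(24 - sqrt(141)/3) = -984 + 41*sqrt(141)/3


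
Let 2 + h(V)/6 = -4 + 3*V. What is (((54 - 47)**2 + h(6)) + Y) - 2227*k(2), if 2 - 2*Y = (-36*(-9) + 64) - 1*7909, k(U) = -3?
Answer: 21127/2 ≈ 10564.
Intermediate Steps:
h(V) = -36 + 18*V (h(V) = -12 + 6*(-4 + 3*V) = -12 + (-24 + 18*V) = -36 + 18*V)
Y = 7523/2 (Y = 1 - ((-36*(-9) + 64) - 1*7909)/2 = 1 - ((324 + 64) - 7909)/2 = 1 - (388 - 7909)/2 = 1 - 1/2*(-7521) = 1 + 7521/2 = 7523/2 ≈ 3761.5)
(((54 - 47)**2 + h(6)) + Y) - 2227*k(2) = (((54 - 47)**2 + (-36 + 18*6)) + 7523/2) - 2227*(-3) = ((7**2 + (-36 + 108)) + 7523/2) + 6681 = ((49 + 72) + 7523/2) + 6681 = (121 + 7523/2) + 6681 = 7765/2 + 6681 = 21127/2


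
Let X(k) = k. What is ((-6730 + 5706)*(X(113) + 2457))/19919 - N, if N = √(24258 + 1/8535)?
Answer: -2631680/19919 - √1767103734585/8535 ≈ -287.87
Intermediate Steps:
N = √1767103734585/8535 (N = √(24258 + 1/8535) = √(207042031/8535) = √1767103734585/8535 ≈ 155.75)
((-6730 + 5706)*(X(113) + 2457))/19919 - N = ((-6730 + 5706)*(113 + 2457))/19919 - √1767103734585/8535 = -1024*2570*(1/19919) - √1767103734585/8535 = -2631680*1/19919 - √1767103734585/8535 = -2631680/19919 - √1767103734585/8535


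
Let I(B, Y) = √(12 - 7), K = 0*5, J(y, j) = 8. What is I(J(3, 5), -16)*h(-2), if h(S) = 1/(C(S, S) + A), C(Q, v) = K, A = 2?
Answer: √5/2 ≈ 1.1180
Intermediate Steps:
K = 0
I(B, Y) = √5
C(Q, v) = 0
h(S) = ½ (h(S) = 1/(0 + 2) = 1/2 = ½)
I(J(3, 5), -16)*h(-2) = √5*(½) = √5/2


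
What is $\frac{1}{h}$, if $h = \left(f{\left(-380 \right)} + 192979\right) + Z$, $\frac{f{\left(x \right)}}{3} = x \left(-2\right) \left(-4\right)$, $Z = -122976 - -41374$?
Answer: $\frac{1}{102257} \approx 9.7793 \cdot 10^{-6}$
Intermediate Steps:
$Z = -81602$ ($Z = -122976 + \left(-38766 + 80140\right) = -122976 + 41374 = -81602$)
$f{\left(x \right)} = 24 x$ ($f{\left(x \right)} = 3 x \left(-2\right) \left(-4\right) = 3 - 2 x \left(-4\right) = 3 \cdot 8 x = 24 x$)
$h = 102257$ ($h = \left(24 \left(-380\right) + 192979\right) - 81602 = \left(-9120 + 192979\right) - 81602 = 183859 - 81602 = 102257$)
$\frac{1}{h} = \frac{1}{102257}$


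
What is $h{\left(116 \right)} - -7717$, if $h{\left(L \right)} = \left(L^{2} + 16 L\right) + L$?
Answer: $23145$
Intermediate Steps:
$h{\left(L \right)} = L^{2} + 17 L$
$h{\left(116 \right)} - -7717 = 116 \left(17 + 116\right) - -7717 = 116 \cdot 133 + 7717 = 15428 + 7717 = 23145$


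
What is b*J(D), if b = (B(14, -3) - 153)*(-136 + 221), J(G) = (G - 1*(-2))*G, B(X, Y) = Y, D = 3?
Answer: -198900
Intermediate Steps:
J(G) = G*(2 + G) (J(G) = (G + 2)*G = (2 + G)*G = G*(2 + G))
b = -13260 (b = (-3 - 153)*(-136 + 221) = -156*85 = -13260)
b*J(D) = -39780*(2 + 3) = -39780*5 = -13260*15 = -198900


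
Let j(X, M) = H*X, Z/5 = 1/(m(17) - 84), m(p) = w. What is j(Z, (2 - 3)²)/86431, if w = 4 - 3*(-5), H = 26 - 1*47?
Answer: 21/1123603 ≈ 1.8690e-5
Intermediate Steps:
H = -21 (H = 26 - 47 = -21)
w = 19 (w = 4 + 15 = 19)
m(p) = 19
Z = -1/13 (Z = 5/(19 - 84) = 5/(-65) = 5*(-1/65) = -1/13 ≈ -0.076923)
j(X, M) = -21*X
j(Z, (2 - 3)²)/86431 = -21*(-1/13)/86431 = (21/13)*(1/86431) = 21/1123603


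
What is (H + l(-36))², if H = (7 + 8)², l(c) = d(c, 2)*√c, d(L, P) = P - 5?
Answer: 50301 - 8100*I ≈ 50301.0 - 8100.0*I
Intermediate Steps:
d(L, P) = -5 + P
l(c) = -3*√c (l(c) = (-5 + 2)*√c = -3*√c)
H = 225 (H = 15² = 225)
(H + l(-36))² = (225 - 18*I)²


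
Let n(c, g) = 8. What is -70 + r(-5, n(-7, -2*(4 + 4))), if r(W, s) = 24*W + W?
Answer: -195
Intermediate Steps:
r(W, s) = 25*W
-70 + r(-5, n(-7, -2*(4 + 4))) = -70 + 25*(-5) = -70 - 125 = -195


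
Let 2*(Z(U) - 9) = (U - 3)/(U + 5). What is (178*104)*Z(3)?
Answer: 166608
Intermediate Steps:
Z(U) = 9 + (-3 + U)/(2*(5 + U)) (Z(U) = 9 + ((U - 3)/(U + 5))/2 = 9 + ((-3 + U)/(5 + U))/2 = 9 + (-3 + U)/(2*(5 + U)))
(178*104)*Z(3) = (178*104)*((87 + 19*3)/(2*(5 + 3))) = 18512*((½)*(87 + 57)/8) = 18512*((½)*(⅛)*144) = 18512*9 = 166608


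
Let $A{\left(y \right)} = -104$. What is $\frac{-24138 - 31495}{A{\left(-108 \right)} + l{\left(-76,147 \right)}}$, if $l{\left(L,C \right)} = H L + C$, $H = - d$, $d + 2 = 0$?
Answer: $\frac{55633}{109} \approx 510.39$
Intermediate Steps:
$d = -2$ ($d = -2 + 0 = -2$)
$H = 2$ ($H = \left(-1\right) \left(-2\right) = 2$)
$l{\left(L,C \right)} = C + 2 L$ ($l{\left(L,C \right)} = 2 L + C = C + 2 L$)
$\frac{-24138 - 31495}{A{\left(-108 \right)} + l{\left(-76,147 \right)}} = \frac{-24138 - 31495}{-104 + \left(147 + 2 \left(-76\right)\right)} = - \frac{55633}{-104 + \left(147 - 152\right)} = - \frac{55633}{-104 - 5} = - \frac{55633}{-109} = \left(-55633\right) \left(- \frac{1}{109}\right) = \frac{55633}{109}$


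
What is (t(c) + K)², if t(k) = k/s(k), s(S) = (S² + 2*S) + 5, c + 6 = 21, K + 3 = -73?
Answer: 15594601/2704 ≈ 5767.2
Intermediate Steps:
K = -76 (K = -3 - 73 = -76)
c = 15 (c = -6 + 21 = 15)
s(S) = 5 + S² + 2*S
t(k) = k/(5 + k² + 2*k)
(t(c) + K)² = (15/(5 + 15² + 2*15) - 76)² = (15/(5 + 225 + 30) - 76)² = (15/260 - 76)² = (15*(1/260) - 76)² = (3/52 - 76)² = (-3949/52)² = 15594601/2704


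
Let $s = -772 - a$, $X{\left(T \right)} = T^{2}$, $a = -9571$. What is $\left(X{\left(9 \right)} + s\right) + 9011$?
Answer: $17891$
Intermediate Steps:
$s = 8799$ ($s = -772 - -9571 = -772 + 9571 = 8799$)
$\left(X{\left(9 \right)} + s\right) + 9011 = \left(9^{2} + 8799\right) + 9011 = \left(81 + 8799\right) + 9011 = 8880 + 9011 = 17891$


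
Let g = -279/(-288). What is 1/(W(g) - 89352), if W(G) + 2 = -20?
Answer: -1/89374 ≈ -1.1189e-5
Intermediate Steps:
g = 31/32 (g = -279*(-1/288) = 31/32 ≈ 0.96875)
W(G) = -22 (W(G) = -2 - 20 = -22)
1/(W(g) - 89352) = 1/(-22 - 89352) = 1/(-89374) = -1/89374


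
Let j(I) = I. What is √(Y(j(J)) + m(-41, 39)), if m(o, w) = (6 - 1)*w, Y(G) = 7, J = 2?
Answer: √202 ≈ 14.213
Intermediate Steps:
m(o, w) = 5*w
√(Y(j(J)) + m(-41, 39)) = √(7 + 5*39) = √(7 + 195) = √202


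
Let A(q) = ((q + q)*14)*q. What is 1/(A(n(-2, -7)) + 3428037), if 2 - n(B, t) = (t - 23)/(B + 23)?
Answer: 7/23998563 ≈ 2.9168e-7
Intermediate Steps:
n(B, t) = 2 - (-23 + t)/(23 + B) (n(B, t) = 2 - (t - 23)/(B + 23) = 2 - (-23 + t)/(23 + B))
A(q) = 28*q**2 (A(q) = ((2*q)*14)*q = (28*q)*q = 28*q**2)
1/(A(n(-2, -7)) + 3428037) = 1/(28*((69 - 1*(-7) + 2*(-2))/(23 - 2))**2 + 3428037) = 1/(28*((69 + 7 - 4)/21)**2 + 3428037) = 1/(28*((1/21)*72)**2 + 3428037) = 1/(28*(24/7)**2 + 3428037) = 1/(28*(576/49) + 3428037) = 1/(2304/7 + 3428037) = 1/(23998563/7) = 7/23998563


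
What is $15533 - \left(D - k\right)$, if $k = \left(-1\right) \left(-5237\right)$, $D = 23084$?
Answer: $-2314$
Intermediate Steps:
$k = 5237$
$15533 - \left(D - k\right) = 15533 - \left(23084 - 5237\right) = 15533 - 17847 = -2314$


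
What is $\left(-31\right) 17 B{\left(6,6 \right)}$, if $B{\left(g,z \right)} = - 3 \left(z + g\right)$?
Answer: $18972$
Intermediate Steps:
$B{\left(g,z \right)} = - 3 g - 3 z$ ($B{\left(g,z \right)} = - 3 \left(g + z\right) = - 3 g - 3 z$)
$\left(-31\right) 17 B{\left(6,6 \right)} = \left(-31\right) 17 \left(\left(-3\right) 6 - 18\right) = - 527 \left(-18 - 18\right) = \left(-527\right) \left(-36\right) = 18972$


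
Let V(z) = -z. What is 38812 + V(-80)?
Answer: 38892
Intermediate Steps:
38812 + V(-80) = 38812 - 1*(-80) = 38812 + 80 = 38892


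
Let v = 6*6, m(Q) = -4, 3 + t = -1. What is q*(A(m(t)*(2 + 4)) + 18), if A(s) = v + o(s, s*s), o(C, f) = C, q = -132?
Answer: -3960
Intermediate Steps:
t = -4 (t = -3 - 1 = -4)
v = 36
A(s) = 36 + s
q*(A(m(t)*(2 + 4)) + 18) = -132*((36 - 4*(2 + 4)) + 18) = -132*((36 - 4*6) + 18) = -132*((36 - 24) + 18) = -132*(12 + 18) = -132*30 = -3960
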